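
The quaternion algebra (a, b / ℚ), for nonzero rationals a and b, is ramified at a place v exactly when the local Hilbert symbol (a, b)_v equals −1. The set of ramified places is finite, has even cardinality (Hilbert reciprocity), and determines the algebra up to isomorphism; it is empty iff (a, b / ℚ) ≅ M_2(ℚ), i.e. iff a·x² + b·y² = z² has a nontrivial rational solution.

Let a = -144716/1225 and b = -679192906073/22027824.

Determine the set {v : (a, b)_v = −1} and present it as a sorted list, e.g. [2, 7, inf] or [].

Mod squares: a ≡ -299, b ≡ -1148147. Check v ∈ {∞, 2, 3, 5, 7, 11, 13, 23, 29, 31, 37, 41}.
v=2: v_2(a)=2, v_2(b)=-4; units ≡ 5, 5 (mod 8); ε·ε+αω+βω = 0·0+2·1+-4·1 ≡ 0  ⇒  (a,b)_2 = +1.
v=31: a=31^0·(≡15), b=31^1·(≡28) mod 31; (15|31)=-1, (28|31)=+1; (−1)^{0·1·15}·(-1)^1·(+1)^0 = -1.
v=7: a=7^-2·(≡4), b=7^-1·(≡6) mod 7; (4|7)=+1, (6|7)=-1; (−1)^{-2·-1·3}·(+1)^-1·(-1)^-2 = +1.
v=29: a=29^0·(≡24), b=29^2·(≡26) mod 29; (24|29)=+1, (26|29)=-1; (−1)^{0·2·14}·(+1)^2·(-1)^0 = +1.
v=37: a=37^0·(≡7), b=37^1·(≡30) mod 37; (7|37)=+1, (30|37)=+1; (−1)^{0·1·18}·(+1)^1·(+1)^0 = +1.
v=3: a=3^0·(≡1), b=3^-2·(≡1) mod 3; (1|3)=+1, (1|3)=+1; (−1)^{0·-2·1}·(+1)^-2·(+1)^0 = +1.
v=∞: -299 < 0 and -1148147 < 0  ⇒  (a,b)_∞ = -1.
v=13: a=13^1·(≡3), b=13^-1·(≡10) mod 13; (3|13)=+1, (10|13)=+1; (−1)^{1·-1·6}·(+1)^-1·(+1)^1 = +1.
v=11: a=11^2·(≡9), b=11^3·(≡8) mod 11; (9|11)=+1, (8|11)=-1; (−1)^{2·3·5}·(+1)^3·(-1)^2 = +1.
v=41: a=41^0·(≡30), b=41^-2·(≡28) mod 41; (30|41)=-1, (28|41)=-1; (−1)^{0·-2·20}·(-1)^-2·(-1)^0 = +1.
v=23: a=23^1·(≡17), b=23^2·(≡4) mod 23; (17|23)=-1, (4|23)=+1; (−1)^{1·2·11}·(-1)^2·(+1)^1 = +1.
v=5: a=5^-2·(≡1), b=5^0·(≡3) mod 5; (1|5)=+1, (3|5)=-1; (−1)^{-2·0·2}·(+1)^0·(-1)^-2 = +1.
|Ram(-299, -1148147)| = 2, even; anisotropic at {31, ∞}.

[31, inf]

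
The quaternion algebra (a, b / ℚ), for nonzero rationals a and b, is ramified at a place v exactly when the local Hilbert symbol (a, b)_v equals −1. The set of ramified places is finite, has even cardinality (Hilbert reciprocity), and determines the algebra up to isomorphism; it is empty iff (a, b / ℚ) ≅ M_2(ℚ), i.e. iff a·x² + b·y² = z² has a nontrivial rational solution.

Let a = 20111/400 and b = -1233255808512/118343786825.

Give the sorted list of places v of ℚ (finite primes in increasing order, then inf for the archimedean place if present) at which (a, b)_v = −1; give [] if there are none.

[3, 17]

(a, b) ≡ (119, -13566) mod (ℚ^×)²; places V = {2, 3, 5, 7, 11, 13, 17, 19, 37, 41, ∞}.
(a,b)_7: α=1, u≡3; β=3, v≡4 (mod 7); (3|7)=-1, (4|7)=+1; sign (−1)^1·-1^3·+1^1 = +1.
(a,b)_37: α=0, u≡13; β=-2, v≡24 (mod 37); (13|37)=-1, (24|37)=-1; sign (−1)^0·-1^-2·-1^0 = +1.
(a,b)_3: α=0, u≡2; β=7, v≡2 (mod 3); (2|3)=-1, (2|3)=-1; sign (−1)^0·-1^7·-1^0 = -1.
(a,b)_11: α=0, u≡9; β=-2, v≡6 (mod 11); (9|11)=+1, (6|11)=-1; sign (−1)^0·+1^-2·-1^0 = +1.
(a,b)_2: α=-4, β=9; u≡7, v≡1 (mod 8); ε(u)ε(v)=1·0, αω(v)=-4·0, βω(u)=9·0; sum ≡ 0  ⇒  +1.
(a,b)_19: α=0, u≡9; β=1, v≡18 (mod 19); (9|19)=+1, (18|19)=-1; sign (−1)^0·+1^1·-1^0 = +1.
(a,b)_∞: sgn(119)=+, sgn(-13566)=−, so +1.
(a,b)_17: α=1, u≡3; β=-1, v≡13 (mod 17); (3|17)=-1, (13|17)=+1; sign (−1)^0·-1^-1·+1^1 = -1.
(a,b)_5: α=-2, u≡1; β=-2, v≡1 (mod 5); (1|5)=+1, (1|5)=+1; sign (−1)^0·+1^-2·+1^-2 = +1.
(a,b)_13: α=2, u≡8; β=2, v≡11 (mod 13); (8|13)=-1, (11|13)=-1; sign (−1)^0·-1^2·-1^2 = +1.
(a,b)_41: α=0, u≡2; β=-2, v≡1 (mod 41); (2|41)=+1, (1|41)=+1; sign (−1)^0·+1^-2·+1^0 = +1.
|Ram(119, -13566)| = 2, even; anisotropic at {3, 17}.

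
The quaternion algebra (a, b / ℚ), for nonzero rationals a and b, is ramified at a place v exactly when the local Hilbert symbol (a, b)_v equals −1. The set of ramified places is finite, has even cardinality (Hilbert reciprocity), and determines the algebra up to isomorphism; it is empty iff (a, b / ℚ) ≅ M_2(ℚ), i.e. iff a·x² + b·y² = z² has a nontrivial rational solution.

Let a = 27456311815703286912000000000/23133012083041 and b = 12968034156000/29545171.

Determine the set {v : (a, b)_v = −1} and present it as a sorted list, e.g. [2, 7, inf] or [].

(a, b) ≡ (5, 336490) mod (ℚ^×)²; places V = {2, 3, 5, 7, 11, 19, 23, 29, 41, 43, ∞}.
(a,b)_7: α=-2, u≡6; β=1, v≡1 (mod 7); (6|7)=-1, (1|7)=+1; sign (−1)^0·-1^1·+1^-2 = -1.
(a,b)_23: α=2, u≡21; β=1, v≡9 (mod 23); (21|23)=-1, (9|23)=+1; sign (−1)^0·-1^1·+1^2 = -1.
(a,b)_5: α=9, u≡4; β=3, v≡3 (mod 5); (4|5)=+1, (3|5)=-1; sign (−1)^0·+1^3·-1^9 = -1.
(a,b)_3: α=4, u≡2; β=2, v≡1 (mod 3); (2|3)=-1, (1|3)=+1; sign (−1)^0·-1^2·+1^4 = +1.
(a,b)_29: α=-4, u≡23; β=-2, v≡15 (mod 29); (23|29)=+1, (15|29)=-1; sign (−1)^0·+1^-2·-1^-4 = +1.
(a,b)_43: α=-2, u≡20; β=-2, v≡4 (mod 43); (20|43)=-1, (4|43)=+1; sign (−1)^0·-1^-2·+1^-2 = +1.
(a,b)_2: α=16, β=5; u≡5, v≡5 (mod 8); ε(u)ε(v)=0·0, αω(v)=16·1, βω(u)=5·1; sum ≡ 1  ⇒  -1.
(a,b)_11: α=6, u≡3; β=3, v≡6 (mod 11); (3|11)=+1, (6|11)=-1; sign (−1)^0·+1^3·-1^6 = +1.
(a,b)_41: α=4, u≡31; β=2, v≡38 (mod 41); (31|41)=+1, (38|41)=-1; sign (−1)^0·+1^2·-1^4 = +1.
(a,b)_19: α=-2, u≡11; β=-1, v≡15 (mod 19); (11|19)=+1, (15|19)=-1; sign (−1)^0·+1^-1·-1^-2 = +1.
(a,b)_∞: sgn(5)=+, sgn(336490)=+, so +1.
Ram(5, 336490) = {2, 5, 7, 23}; no ℚ_2-point on the conic.

[2, 5, 7, 23]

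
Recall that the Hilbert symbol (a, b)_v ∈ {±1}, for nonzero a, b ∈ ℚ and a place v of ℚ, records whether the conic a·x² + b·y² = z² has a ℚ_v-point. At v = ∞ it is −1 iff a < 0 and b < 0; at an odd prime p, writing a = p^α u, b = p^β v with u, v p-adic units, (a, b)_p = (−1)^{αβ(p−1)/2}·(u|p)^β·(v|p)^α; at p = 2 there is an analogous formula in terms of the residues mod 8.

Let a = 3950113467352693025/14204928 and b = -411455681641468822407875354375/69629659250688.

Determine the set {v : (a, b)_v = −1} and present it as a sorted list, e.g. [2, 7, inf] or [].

Mod squares: a ≡ 483, b ≡ -4389. Check v ∈ {∞, 2, 3, 5, 7, 11, 17, 19, 23, 41}.
v=∞: 483 > 0 and -4389 < 0  ⇒  (a,b)_∞ = +1.
v=11: a=11^2·(≡6), b=11^3·(≡8) mod 11; (6|11)=-1, (8|11)=-1; (−1)^{2·3·5}·(-1)^3·(-1)^2 = -1.
v=23: a=23^3·(≡5), b=23^4·(≡12) mod 23; (5|23)=-1, (12|23)=+1; (−1)^{3·4·11}·(-1)^4·(+1)^3 = +1.
v=2: v_2(a)=-14, v_2(b)=-16; units ≡ 3, 3 (mod 8); ε·ε+αω+βω = 1·1+-14·1+-16·1 ≡ 1  ⇒  (a,b)_2 = -1.
v=3: a=3^-1·(≡2), b=3^-7·(≡1) mod 3; (2|3)=-1, (1|3)=+1; (−1)^{-1·-7·1}·(-1)^-7·(+1)^-1 = +1.
v=19: a=19^4·(≡8), b=19^7·(≡11) mod 19; (8|19)=-1, (11|19)=+1; (−1)^{4·7·9}·(-1)^7·(+1)^4 = -1.
v=41: a=41^0·(≡5), b=41^-2·(≡39) mod 41; (5|41)=+1, (39|41)=+1; (−1)^{0·-2·20}·(+1)^-2·(+1)^0 = +1.
v=5: a=5^2·(≡2), b=5^4·(≡1) mod 5; (2|5)=-1, (1|5)=+1; (−1)^{2·4·2}·(-1)^4·(+1)^2 = +1.
v=17: a=17^-2·(≡5), b=17^-2·(≡7) mod 17; (5|17)=-1, (7|17)=-1; (−1)^{-2·-2·8}·(-1)^-2·(-1)^-2 = +1.
v=7: a=7^7·(≡3), b=7^11·(≡3) mod 7; (3|7)=-1, (3|7)=-1; (−1)^{7·11·3}·(-1)^11·(-1)^7 = -1.
Ram(483, -4389) = {2, 7, 11, 19}; no ℚ_2-point on the conic.

[2, 7, 11, 19]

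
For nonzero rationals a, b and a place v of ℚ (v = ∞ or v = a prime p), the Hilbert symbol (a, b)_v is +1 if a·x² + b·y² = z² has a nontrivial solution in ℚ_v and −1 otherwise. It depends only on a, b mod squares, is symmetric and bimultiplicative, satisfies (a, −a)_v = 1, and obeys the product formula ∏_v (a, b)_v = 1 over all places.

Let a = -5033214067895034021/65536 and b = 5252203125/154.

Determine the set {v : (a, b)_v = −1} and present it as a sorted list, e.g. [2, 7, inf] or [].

Mod squares: a ≡ -4301, b ≡ 34034. Check v ∈ {∞, 2, 3, 5, 7, 11, 13, 17, 23}.
v=5: a=5^0·(≡4), b=5^6·(≡4) mod 5; (4|5)=+1, (4|5)=+1; (−1)^{0·6·2}·(+1)^6·(+1)^0 = +1.
v=17: a=17^3·(≡13), b=17^1·(≡4) mod 17; (13|17)=+1, (4|17)=+1; (−1)^{3·1·8}·(+1)^1·(+1)^3 = +1.
v=3: a=3^10·(≡1), b=3^2·(≡2) mod 3; (1|3)=+1, (2|3)=-1; (−1)^{10·2·1}·(+1)^2·(-1)^10 = +1.
v=23: a=23^1·(≡19), b=23^0·(≡21) mod 23; (19|23)=-1, (21|23)=-1; (−1)^{1·0·11}·(-1)^0·(-1)^1 = -1.
v=11: a=11^1·(≡3), b=11^-1·(≡5) mod 11; (3|11)=+1, (5|11)=+1; (−1)^{1·-1·5}·(+1)^-1·(+1)^1 = -1.
v=2: v_2(a)=-16, v_2(b)=-1; units ≡ 3, 1 (mod 8); ε·ε+αω+βω = 1·0+-16·0+-1·1 ≡ 1  ⇒  (a,b)_2 = -1.
v=13: a=13^4·(≡2), b=13^3·(≡5) mod 13; (2|13)=-1, (5|13)=-1; (−1)^{4·3·6}·(-1)^3·(-1)^4 = -1.
v=∞: -4301 < 0 and 34034 > 0  ⇒  (a,b)_∞ = +1.
v=7: a=7^4·(≡2), b=7^-1·(≡1) mod 7; (2|7)=+1, (1|7)=+1; (−1)^{4·-1·3}·(+1)^-1·(+1)^4 = +1.
|Ram(-4301, 34034)| = 4, even; anisotropic at {2, 11, 13, 23}.

[2, 11, 13, 23]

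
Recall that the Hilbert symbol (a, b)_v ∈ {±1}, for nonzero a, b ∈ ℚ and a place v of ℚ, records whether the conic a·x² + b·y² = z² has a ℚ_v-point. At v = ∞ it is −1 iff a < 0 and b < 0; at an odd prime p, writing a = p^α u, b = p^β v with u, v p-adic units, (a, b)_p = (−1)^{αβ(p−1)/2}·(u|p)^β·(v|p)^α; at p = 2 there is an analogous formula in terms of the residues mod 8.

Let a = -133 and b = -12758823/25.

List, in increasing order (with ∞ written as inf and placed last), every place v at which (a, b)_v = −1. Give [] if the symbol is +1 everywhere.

[3, 11, 17, inf]

(a, b) ≡ (-133, -3927) mod (ℚ^×)²; places V = {2, 3, 5, 7, 11, 17, 19, ∞}.
(a,b)_∞: sgn(-133)=−, sgn(-3927)=−, so -1.
(a,b)_7: α=1, u≡2; β=1, v≡5 (mod 7); (2|7)=+1, (5|7)=-1; sign (−1)^1·+1^1·-1^1 = +1.
(a,b)_5: α=0, u≡2; β=-2, v≡2 (mod 5); (2|5)=-1, (2|5)=-1; sign (−1)^0·-1^-2·-1^0 = +1.
(a,b)_11: α=0, u≡10; β=1, v≡8 (mod 11); (10|11)=-1, (8|11)=-1; sign (−1)^0·-1^1·-1^0 = -1.
(a,b)_19: α=1, u≡12; β=2, v≡9 (mod 19); (12|19)=-1, (9|19)=+1; sign (−1)^0·-1^2·+1^1 = +1.
(a,b)_2: α=0, β=0; u≡3, v≡1 (mod 8); ε(u)ε(v)=1·0, αω(v)=0·0, βω(u)=0·1; sum ≡ 0  ⇒  +1.
(a,b)_3: α=0, u≡2; β=3, v≡2 (mod 3); (2|3)=-1, (2|3)=-1; sign (−1)^0·-1^3·-1^0 = -1.
(a,b)_17: α=0, u≡3; β=1, v≡6 (mod 17); (3|17)=-1, (6|17)=-1; sign (−1)^0·-1^1·-1^0 = -1.
Ram(-133, -3927) = {3, 11, 17, ∞}; no ℚ_3-point on the conic.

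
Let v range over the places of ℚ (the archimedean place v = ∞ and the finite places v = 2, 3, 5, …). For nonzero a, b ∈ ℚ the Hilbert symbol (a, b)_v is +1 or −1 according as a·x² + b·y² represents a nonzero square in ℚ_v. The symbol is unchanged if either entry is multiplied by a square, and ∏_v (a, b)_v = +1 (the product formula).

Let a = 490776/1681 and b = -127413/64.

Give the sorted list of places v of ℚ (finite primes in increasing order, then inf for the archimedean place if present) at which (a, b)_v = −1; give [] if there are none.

(a, b) ≡ (6, -13) mod (ℚ^×)²; places V = {2, 3, 11, 13, 41, ∞}.
(a,b)_∞: sgn(6)=+, sgn(-13)=−, so +1.
(a,b)_11: α=2, u≡7; β=2, v≡4 (mod 11); (7|11)=-1, (4|11)=+1; sign (−1)^0·-1^2·+1^2 = +1.
(a,b)_2: α=3, β=-6; u≡3, v≡3 (mod 8); ε(u)ε(v)=1·1, αω(v)=3·1, βω(u)=-6·1; sum ≡ 0  ⇒  +1.
(a,b)_13: α=2, u≡11; β=1, v≡12 (mod 13); (11|13)=-1, (12|13)=+1; sign (−1)^0·-1^1·+1^2 = -1.
(a,b)_3: α=1, u≡2; β=4, v≡2 (mod 3); (2|3)=-1, (2|3)=-1; sign (−1)^0·-1^4·-1^1 = -1.
(a,b)_41: α=-2, u≡6; β=0, v≡6 (mod 41); (6|41)=-1, (6|41)=-1; sign (−1)^0·-1^0·-1^-2 = +1.
(6, -13 / ℚ) ramifies at {3, 13}: a division algebra.

[3, 13]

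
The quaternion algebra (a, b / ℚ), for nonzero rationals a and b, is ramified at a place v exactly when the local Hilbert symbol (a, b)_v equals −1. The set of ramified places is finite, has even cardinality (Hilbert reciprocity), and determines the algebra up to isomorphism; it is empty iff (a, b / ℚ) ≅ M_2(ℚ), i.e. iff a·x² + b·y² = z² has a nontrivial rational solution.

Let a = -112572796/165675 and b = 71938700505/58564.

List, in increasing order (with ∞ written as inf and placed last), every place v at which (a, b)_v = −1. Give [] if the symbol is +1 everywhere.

[3, 5, 19, 29, 37, 43]

(a, b) ≡ (-4773, 2013905) mod (ℚ^×)²; places V = {2, 3, 5, 7, 11, 17, 19, 29, 37, 43, 47, ∞}.
(a,b)_37: α=1, u≡20; β=0, v≡22 (mod 37); (20|37)=-1, (22|37)=-1; sign (−1)^0·-1^0·-1^1 = -1.
(a,b)_3: α=-1, u≡2; β=6, v≡2 (mod 3); (2|3)=-1, (2|3)=-1; sign (−1)^0·-1^6·-1^-1 = -1.
(a,b)_2: α=2, β=-2; u≡3, v≡1 (mod 8); ε(u)ε(v)=1·0, αω(v)=2·0, βω(u)=-2·1; sum ≡ 0  ⇒  +1.
(a,b)_11: α=0, u≡4; β=-4, v≡3 (mod 11); (4|11)=+1, (3|11)=+1; sign (−1)^0·+1^-4·+1^0 = +1.
(a,b)_17: α=0, u≡15; β=1, v≡15 (mod 17); (15|17)=+1, (15|17)=+1; sign (−1)^0·+1^1·+1^0 = +1.
(a,b)_∞: sgn(-4773)=−, sgn(2013905)=+, so +1.
(a,b)_5: α=-2, u≡2; β=1, v≡4 (mod 5); (2|5)=-1, (4|5)=+1; sign (−1)^0·-1^1·+1^-2 = -1.
(a,b)_47: α=-2, u≡17; β=0, v≡1 (mod 47); (17|47)=+1, (1|47)=+1; sign (−1)^0·+1^0·+1^-2 = +1.
(a,b)_19: α=2, u≡13; β=1, v≡18 (mod 19); (13|19)=-1, (18|19)=-1; sign (−1)^0·-1^1·-1^2 = -1.
(a,b)_7: α=2, u≡4; β=2, v≡6 (mod 7); (4|7)=+1, (6|7)=-1; sign (−1)^0·+1^2·-1^2 = +1.
(a,b)_29: α=0, u≡8; β=1, v≡21 (mod 29); (8|29)=-1, (21|29)=-1; sign (−1)^0·-1^1·-1^0 = -1.
(a,b)_43: α=1, u≡33; β=1, v≡5 (mod 43); (33|43)=-1, (5|43)=-1; sign (−1)^1·-1^1·-1^1 = -1.
Ram(-4773, 2013905) = {3, 5, 19, 29, 37, 43}; no ℚ_3-point on the conic.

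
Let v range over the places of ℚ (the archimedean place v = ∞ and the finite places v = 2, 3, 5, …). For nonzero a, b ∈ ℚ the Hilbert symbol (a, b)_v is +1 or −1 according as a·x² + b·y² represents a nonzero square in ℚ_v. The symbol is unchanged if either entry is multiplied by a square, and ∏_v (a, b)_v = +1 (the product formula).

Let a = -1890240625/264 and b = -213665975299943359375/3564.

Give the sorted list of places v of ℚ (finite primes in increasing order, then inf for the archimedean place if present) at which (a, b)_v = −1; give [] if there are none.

(a, b) ≡ (-690690, -16445) mod (ℚ^×)²; places V = {2, 3, 5, 7, 11, 13, 17, 23, ∞}.
(a,b)_3: α=-1, u≡2; β=-4, v≡1 (mod 3); (2|3)=-1, (1|3)=+1; sign (−1)^0·-1^-4·+1^-1 = +1.
(a,b)_∞: sgn(-690690)=−, sgn(-16445)=−, so -1.
(a,b)_17: α=2, u≡12; β=4, v≡12 (mod 17); (12|17)=-1, (12|17)=-1; sign (−1)^0·-1^4·-1^2 = +1.
(a,b)_2: α=-3, β=-2; u≡7, v≡3 (mod 8); ε(u)ε(v)=1·1, αω(v)=-3·1, βω(u)=-2·0; sum ≡ 0  ⇒  +1.
(a,b)_5: α=5, u≡2; β=9, v≡1 (mod 5); (2|5)=-1, (1|5)=+1; sign (−1)^0·-1^9·+1^5 = -1.
(a,b)_23: α=1, u≡9; β=3, v≡17 (mod 23); (9|23)=+1, (17|23)=-1; sign (−1)^1·+1^3·-1^1 = +1.
(a,b)_13: α=1, u≡4; β=3, v≡4 (mod 13); (4|13)=+1, (4|13)=+1; sign (−1)^0·+1^3·+1^1 = +1.
(a,b)_7: α=1, u≡1; β=2, v≡3 (mod 7); (1|7)=+1, (3|7)=-1; sign (−1)^0·+1^2·-1^1 = -1.
(a,b)_11: α=-1, u≡1; β=-1, v≡1 (mod 11); (1|11)=+1, (1|11)=+1; sign (−1)^1·+1^-1·+1^-1 = -1.
Ram(-690690, -16445) = {5, 7, 11, ∞}; no ℚ_5-point on the conic.

[5, 7, 11, inf]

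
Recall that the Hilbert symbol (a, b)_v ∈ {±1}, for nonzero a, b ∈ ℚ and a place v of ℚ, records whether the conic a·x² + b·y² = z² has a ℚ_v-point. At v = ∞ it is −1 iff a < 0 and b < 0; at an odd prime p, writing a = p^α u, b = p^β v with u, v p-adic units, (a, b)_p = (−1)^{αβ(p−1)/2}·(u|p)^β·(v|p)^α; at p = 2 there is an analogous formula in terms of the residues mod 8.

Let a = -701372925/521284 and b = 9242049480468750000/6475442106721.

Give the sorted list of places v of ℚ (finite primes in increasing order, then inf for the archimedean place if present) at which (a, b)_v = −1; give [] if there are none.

(a, b) ≡ (-253, 3) mod (ℚ^×)²; places V = {2, 3, 5, 7, 11, 19, 23, 37, 53, ∞}.
(a,b)_53: α=0, u≡23; β=-2, v≡27 (mod 53); (23|53)=-1, (27|53)=-1; sign (−1)^0·-1^-2·-1^0 = +1.
(a,b)_5: α=2, u≡2; β=12, v≡2 (mod 5); (2|5)=-1, (2|5)=-1; sign (−1)^0·-1^12·-1^2 = +1.
(a,b)_3: α=4, u≡2; β=3, v≡1 (mod 3); (2|3)=-1, (1|3)=+1; sign (−1)^0·-1^3·+1^4 = -1.
(a,b)_19: α=-4, u≡12; β=-6, v≡3 (mod 19); (12|19)=-1, (3|19)=-1; sign (−1)^0·-1^-6·-1^-4 = +1.
(a,b)_23: α=1, u≡12; β=2, v≡8 (mod 23); (12|23)=+1, (8|23)=+1; sign (−1)^0·+1^2·+1^1 = +1.
(a,b)_7: α=0, u≡6; β=-2, v≡3 (mod 7); (6|7)=-1, (3|7)=-1; sign (−1)^0·-1^-2·-1^0 = +1.
(a,b)_37: α=2, u≡19; β=2, v≡21 (mod 37); (19|37)=-1, (21|37)=+1; sign (−1)^0·-1^2·+1^2 = +1.
(a,b)_2: α=-2, β=4; u≡3, v≡3 (mod 8); ε(u)ε(v)=1·1, αω(v)=-2·1, βω(u)=4·1; sum ≡ 1  ⇒  -1.
(a,b)_11: α=1, u≡10; β=2, v≡9 (mod 11); (10|11)=-1, (9|11)=+1; sign (−1)^0·-1^2·+1^1 = +1.
(a,b)_∞: sgn(-253)=−, sgn(3)=+, so +1.
|Ram(-253, 3)| = 2, even; anisotropic at {2, 3}.

[2, 3]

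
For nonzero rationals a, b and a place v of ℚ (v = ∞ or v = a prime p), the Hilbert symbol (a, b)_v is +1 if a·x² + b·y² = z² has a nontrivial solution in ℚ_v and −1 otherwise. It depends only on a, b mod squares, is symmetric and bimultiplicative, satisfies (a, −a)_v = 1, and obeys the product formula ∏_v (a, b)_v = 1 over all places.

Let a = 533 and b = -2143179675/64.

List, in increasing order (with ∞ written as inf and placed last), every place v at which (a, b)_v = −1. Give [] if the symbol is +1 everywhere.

[3, 37]

(a, b) ≡ (533, -9525243) mod (ℚ^×)²; places V = {2, 3, 5, 7, 13, 23, 37, 41, ∞}.
(a,b)_23: α=0, u≡4; β=1, v≡20 (mod 23); (4|23)=+1, (20|23)=-1; sign (−1)^0·+1^1·-1^0 = +1.
(a,b)_∞: sgn(533)=+, sgn(-9525243)=−, so +1.
(a,b)_2: α=0, β=-6; u≡5, v≡5 (mod 8); ε(u)ε(v)=0·0, αω(v)=0·1, βω(u)=-6·1; sum ≡ 0  ⇒  +1.
(a,b)_3: α=0, u≡2; β=3, v≡2 (mod 3); (2|3)=-1, (2|3)=-1; sign (−1)^0·-1^3·-1^0 = -1.
(a,b)_13: α=1, u≡2; β=1, v≡7 (mod 13); (2|13)=-1, (7|13)=-1; sign (−1)^0·-1^1·-1^1 = +1.
(a,b)_41: α=1, u≡13; β=1, v≡28 (mod 41); (13|41)=-1, (28|41)=-1; sign (−1)^0·-1^1·-1^1 = +1.
(a,b)_7: α=0, u≡1; β=1, v≡2 (mod 7); (1|7)=+1, (2|7)=+1; sign (−1)^0·+1^1·+1^0 = +1.
(a,b)_37: α=0, u≡15; β=1, v≡9 (mod 37); (15|37)=-1, (9|37)=+1; sign (−1)^0·-1^1·+1^0 = -1.
(a,b)_5: α=0, u≡3; β=2, v≡2 (mod 5); (3|5)=-1, (2|5)=-1; sign (−1)^0·-1^2·-1^0 = +1.
|Ram(533, -9525243)| = 2, even; anisotropic at {3, 37}.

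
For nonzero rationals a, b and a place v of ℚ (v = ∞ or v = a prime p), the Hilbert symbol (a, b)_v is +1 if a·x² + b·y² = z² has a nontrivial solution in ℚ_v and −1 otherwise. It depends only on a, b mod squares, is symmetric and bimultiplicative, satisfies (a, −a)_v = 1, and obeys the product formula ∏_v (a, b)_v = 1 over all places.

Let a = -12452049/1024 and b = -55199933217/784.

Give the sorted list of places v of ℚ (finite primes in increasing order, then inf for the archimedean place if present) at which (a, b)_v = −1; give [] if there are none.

Mod squares: a ≡ -17081, b ≡ -78793. Check v ∈ {∞, 2, 3, 7, 11, 13, 19, 29, 31}.
v=29: a=29^1·(≡25), b=29^1·(≡28) mod 29; (25|29)=+1, (28|29)=+1; (−1)^{1·1·14}·(+1)^1·(+1)^1 = +1.
v=31: a=31^1·(≡19), b=31^2·(≡16) mod 31; (19|31)=+1, (16|31)=+1; (−1)^{1·2·15}·(+1)^2·(+1)^1 = +1.
v=2: v_2(a)=-10, v_2(b)=-4; units ≡ 7, 7 (mod 8); ε·ε+αω+βω = 1·1+-10·0+-4·0 ≡ 1  ⇒  (a,b)_2 = -1.
v=7: a=7^0·(≡3), b=7^-2·(≡6) mod 7; (3|7)=-1, (6|7)=-1; (−1)^{0·-2·3}·(-1)^-2·(-1)^0 = +1.
v=19: a=19^1·(≡2), b=19^1·(≡18) mod 19; (2|19)=-1, (18|19)=-1; (−1)^{1·1·9}·(-1)^1·(-1)^1 = -1.
v=11: a=11^0·(≡6), b=11^1·(≡3) mod 11; (6|11)=-1, (3|11)=+1; (−1)^{0·1·5}·(-1)^1·(+1)^0 = -1.
v=13: a=13^0·(≡4), b=13^1·(≡4) mod 13; (4|13)=+1, (4|13)=+1; (−1)^{0·1·6}·(+1)^1·(+1)^0 = +1.
v=∞: -17081 < 0 and -78793 < 0  ⇒  (a,b)_∞ = -1.
v=3: a=3^6·(≡1), b=3^6·(≡2) mod 3; (1|3)=+1, (2|3)=-1; (−1)^{6·6·1}·(+1)^6·(-1)^6 = +1.
(-17081, -78793 / ℚ) ramifies at {2, 11, 19, ∞}: a division algebra.

[2, 11, 19, inf]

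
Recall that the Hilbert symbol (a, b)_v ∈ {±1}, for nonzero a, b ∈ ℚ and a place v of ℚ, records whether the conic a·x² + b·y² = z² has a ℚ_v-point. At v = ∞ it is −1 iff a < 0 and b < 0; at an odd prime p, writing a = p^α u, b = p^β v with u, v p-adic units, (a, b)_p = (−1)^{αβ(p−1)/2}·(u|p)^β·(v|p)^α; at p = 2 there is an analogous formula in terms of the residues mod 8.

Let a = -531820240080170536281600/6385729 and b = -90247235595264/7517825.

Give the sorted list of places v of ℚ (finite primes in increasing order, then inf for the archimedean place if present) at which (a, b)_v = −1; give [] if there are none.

Mod squares: a ≡ -1334, b ≡ -374187. Check v ∈ {∞, 2, 3, 5, 7, 11, 17, 19, 23, 29}.
v=29: a=29^5·(≡14), b=29^3·(≡21) mod 29; (14|29)=-1, (21|29)=-1; (−1)^{5·3·14}·(-1)^3·(-1)^5 = +1.
v=11: a=11^2·(≡10), b=11^1·(≡8) mod 11; (10|11)=-1, (8|11)=-1; (−1)^{2·1·5}·(-1)^1·(-1)^2 = -1.
v=2: v_2(a)=9, v_2(b)=10; units ≡ 5, 5 (mod 8); ε·ε+αω+βω = 0·0+9·1+10·1 ≡ 1  ⇒  (a,b)_2 = -1.
v=3: a=3^2·(≡1), b=3^3·(≡2) mod 3; (1|3)=+1, (2|3)=-1; (−1)^{2·3·1}·(+1)^3·(-1)^2 = +1.
v=5: a=5^2·(≡4), b=5^-2·(≡2) mod 5; (4|5)=+1, (2|5)=-1; (−1)^{2·-2·2}·(+1)^-2·(-1)^2 = +1.
v=23: a=23^5·(≡14), b=23^3·(≡14) mod 23; (14|23)=-1, (14|23)=-1; (−1)^{5·3·11}·(-1)^3·(-1)^5 = -1.
v=19: a=19^-4·(≡13), b=19^-2·(≡2) mod 19; (13|19)=-1, (2|19)=-1; (−1)^{-4·-2·9}·(-1)^-2·(-1)^-4 = +1.
v=17: a=17^2·(≡2), b=17^-1·(≡15) mod 17; (2|17)=+1, (15|17)=+1; (−1)^{2·-1·8}·(+1)^-1·(+1)^2 = +1.
v=7: a=7^-2·(≡6), b=7^-2·(≡6) mod 7; (6|7)=-1, (6|7)=-1; (−1)^{-2·-2·3}·(-1)^-2·(-1)^-2 = +1.
v=∞: -1334 < 0 and -374187 < 0  ⇒  (a,b)_∞ = -1.
|Ram(-1334, -374187)| = 4, even; anisotropic at {2, 11, 23, ∞}.

[2, 11, 23, inf]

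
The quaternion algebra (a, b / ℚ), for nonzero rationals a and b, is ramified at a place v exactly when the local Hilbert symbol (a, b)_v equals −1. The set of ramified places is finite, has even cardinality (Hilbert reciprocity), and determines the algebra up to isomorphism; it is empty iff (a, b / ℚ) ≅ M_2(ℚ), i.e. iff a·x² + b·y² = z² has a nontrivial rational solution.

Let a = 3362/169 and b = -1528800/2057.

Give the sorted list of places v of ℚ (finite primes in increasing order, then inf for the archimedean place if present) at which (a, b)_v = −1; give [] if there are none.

[3, 13]

Mod squares: a ≡ 2, b ≡ -1326. Check v ∈ {∞, 2, 3, 5, 7, 11, 13, 17, 41}.
v=5: a=5^0·(≡3), b=5^2·(≡4) mod 5; (3|5)=-1, (4|5)=+1; (−1)^{0·2·2}·(-1)^2·(+1)^0 = +1.
v=11: a=11^0·(≡10), b=11^-2·(≡4) mod 11; (10|11)=-1, (4|11)=+1; (−1)^{0·-2·5}·(-1)^-2·(+1)^0 = +1.
v=41: a=41^2·(≡25), b=41^0·(≡7) mod 41; (25|41)=+1, (7|41)=-1; (−1)^{2·0·20}·(+1)^0·(-1)^2 = +1.
v=∞: 2 > 0 and -1326 < 0  ⇒  (a,b)_∞ = +1.
v=2: v_2(a)=1, v_2(b)=5; units ≡ 1, 1 (mod 8); ε·ε+αω+βω = 0·0+1·0+5·0 ≡ 0  ⇒  (a,b)_2 = +1.
v=3: a=3^0·(≡2), b=3^1·(≡2) mod 3; (2|3)=-1, (2|3)=-1; (−1)^{0·1·1}·(-1)^1·(-1)^0 = -1.
v=17: a=17^0·(≡4), b=17^-1·(≡5) mod 17; (4|17)=+1, (5|17)=-1; (−1)^{0·-1·8}·(+1)^-1·(-1)^0 = +1.
v=7: a=7^0·(≡2), b=7^2·(≡1) mod 7; (2|7)=+1, (1|7)=+1; (−1)^{0·2·3}·(+1)^2·(+1)^0 = +1.
v=13: a=13^-2·(≡8), b=13^1·(≡8) mod 13; (8|13)=-1, (8|13)=-1; (−1)^{-2·1·6}·(-1)^1·(-1)^-2 = -1.
(2, -1326 / ℚ) ramifies at {3, 13}: a division algebra.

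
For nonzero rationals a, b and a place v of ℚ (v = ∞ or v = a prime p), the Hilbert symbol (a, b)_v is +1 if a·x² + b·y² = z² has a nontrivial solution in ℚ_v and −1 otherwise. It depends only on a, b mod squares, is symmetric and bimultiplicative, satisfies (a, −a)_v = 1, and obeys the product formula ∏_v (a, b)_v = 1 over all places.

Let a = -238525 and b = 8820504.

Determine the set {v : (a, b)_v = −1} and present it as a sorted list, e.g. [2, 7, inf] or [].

[7, 11, 37, 43]

Mod squares: a ≡ -9541, b ≡ 245014. Check v ∈ {∞, 2, 3, 5, 7, 11, 29, 37, 43, 47}.
v=47: a=47^1·(≡1), b=47^0·(≡14) mod 47; (1|47)=+1, (14|47)=+1; (−1)^{1·0·23}·(+1)^0·(+1)^1 = +1.
v=29: a=29^1·(≡11), b=29^0·(≡9) mod 29; (11|29)=-1, (9|29)=+1; (−1)^{1·0·14}·(-1)^0·(+1)^1 = +1.
v=7: a=7^1·(≡1), b=7^1·(≡2) mod 7; (1|7)=+1, (2|7)=+1; (−1)^{1·1·3}·(+1)^1·(+1)^1 = -1.
v=43: a=43^0·(≡39), b=43^1·(≡18) mod 43; (39|43)=-1, (18|43)=-1; (−1)^{0·1·21}·(-1)^1·(-1)^0 = -1.
v=11: a=11^0·(≡10), b=11^1·(≡8) mod 11; (10|11)=-1, (8|11)=-1; (−1)^{0·1·5}·(-1)^1·(-1)^0 = -1.
v=5: a=5^2·(≡4), b=5^0·(≡4) mod 5; (4|5)=+1, (4|5)=+1; (−1)^{2·0·2}·(+1)^0·(+1)^2 = +1.
v=2: v_2(a)=0, v_2(b)=3; units ≡ 3, 3 (mod 8); ε·ε+αω+βω = 1·1+0·1+3·1 ≡ 0  ⇒  (a,b)_2 = +1.
v=3: a=3^0·(≡2), b=3^2·(≡1) mod 3; (2|3)=-1, (1|3)=+1; (−1)^{0·2·1}·(-1)^2·(+1)^0 = +1.
v=37: a=37^0·(≡14), b=37^1·(≡1) mod 37; (14|37)=-1, (1|37)=+1; (−1)^{0·1·18}·(-1)^1·(+1)^0 = -1.
v=∞: -9541 < 0 and 245014 > 0  ⇒  (a,b)_∞ = +1.
(-9541, 245014 / ℚ) ramifies at {7, 11, 37, 43}: a division algebra.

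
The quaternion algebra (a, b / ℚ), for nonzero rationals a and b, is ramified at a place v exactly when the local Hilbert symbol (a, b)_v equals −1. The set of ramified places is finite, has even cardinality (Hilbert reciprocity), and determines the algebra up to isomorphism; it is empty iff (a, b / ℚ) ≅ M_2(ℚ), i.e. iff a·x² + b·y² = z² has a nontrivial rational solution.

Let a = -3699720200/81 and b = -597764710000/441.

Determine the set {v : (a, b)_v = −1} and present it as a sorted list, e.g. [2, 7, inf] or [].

[23, inf]

(a, b) ≡ (-2, -391) mod (ℚ^×)²; places V = {2, 3, 5, 7, 11, 17, 23, ∞}.
(a,b)_∞: sgn(-2)=−, sgn(-391)=−, so -1.
(a,b)_2: α=3, β=4; u≡7, v≡1 (mod 8); ε(u)ε(v)=1·0, αω(v)=3·0, βω(u)=4·0; sum ≡ 0  ⇒  +1.
(a,b)_23: α=2, u≡11; β=3, v≡6 (mod 23); (11|23)=-1, (6|23)=+1; sign (−1)^0·-1^3·+1^2 = -1.
(a,b)_11: α=2, u≡4; β=0, v≡4 (mod 11); (4|11)=+1, (4|11)=+1; sign (−1)^0·+1^0·+1^2 = +1.
(a,b)_3: α=-4, u≡1; β=-2, v≡2 (mod 3); (1|3)=+1, (2|3)=-1; sign (−1)^0·+1^-2·-1^-4 = +1.
(a,b)_7: α=0, u≡5; β=-2, v≡2 (mod 7); (5|7)=-1, (2|7)=+1; sign (−1)^0·-1^-2·+1^0 = +1.
(a,b)_5: α=2, u≡2; β=4, v≡4 (mod 5); (2|5)=-1, (4|5)=+1; sign (−1)^0·-1^4·+1^2 = +1.
(a,b)_17: α=2, u≡13; β=3, v≡14 (mod 17); (13|17)=+1, (14|17)=-1; sign (−1)^0·+1^3·-1^2 = +1.
|Ram(-2, -391)| = 2, even; anisotropic at {23, ∞}.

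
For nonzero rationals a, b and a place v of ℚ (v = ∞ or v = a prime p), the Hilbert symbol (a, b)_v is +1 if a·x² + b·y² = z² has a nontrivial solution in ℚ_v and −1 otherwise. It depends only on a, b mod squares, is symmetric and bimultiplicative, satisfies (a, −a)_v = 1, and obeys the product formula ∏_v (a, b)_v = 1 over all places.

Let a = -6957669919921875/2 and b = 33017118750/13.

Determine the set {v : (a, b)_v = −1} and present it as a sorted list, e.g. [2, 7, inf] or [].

Mod squares: a ≡ -2310, b ≡ 1430. Check v ∈ {∞, 2, 3, 5, 7, 11, 13, 17}.
v=17: a=17^2·(≡1), b=17^0·(≡9) mod 17; (1|17)=+1, (9|17)=+1; (−1)^{2·0·8}·(+1)^0·(+1)^2 = +1.
v=11: a=11^3·(≡8), b=11^3·(≡9) mod 11; (8|11)=-1, (9|11)=+1; (−1)^{3·3·5}·(-1)^3·(+1)^3 = +1.
v=3: a=3^3·(≡1), b=3^4·(≡2) mod 3; (1|3)=+1, (2|3)=-1; (−1)^{3·4·1}·(+1)^4·(-1)^3 = -1.
v=5: a=5^9·(≡3), b=5^5·(≡1) mod 5; (3|5)=-1, (1|5)=+1; (−1)^{9·5·2}·(-1)^5·(+1)^9 = -1.
v=7: a=7^3·(≡6), b=7^2·(≡4) mod 7; (6|7)=-1, (4|7)=+1; (−1)^{3·2·3}·(-1)^2·(+1)^3 = +1.
v=13: a=13^0·(≡1), b=13^-1·(≡5) mod 13; (1|13)=+1, (5|13)=-1; (−1)^{0·-1·6}·(+1)^-1·(-1)^0 = +1.
v=2: v_2(a)=-1, v_2(b)=1; units ≡ 5, 3 (mod 8); ε·ε+αω+βω = 0·1+-1·1+1·1 ≡ 0  ⇒  (a,b)_2 = +1.
v=∞: -2310 < 0 and 1430 > 0  ⇒  (a,b)_∞ = +1.
|Ram(-2310, 1430)| = 2, even; anisotropic at {3, 5}.

[3, 5]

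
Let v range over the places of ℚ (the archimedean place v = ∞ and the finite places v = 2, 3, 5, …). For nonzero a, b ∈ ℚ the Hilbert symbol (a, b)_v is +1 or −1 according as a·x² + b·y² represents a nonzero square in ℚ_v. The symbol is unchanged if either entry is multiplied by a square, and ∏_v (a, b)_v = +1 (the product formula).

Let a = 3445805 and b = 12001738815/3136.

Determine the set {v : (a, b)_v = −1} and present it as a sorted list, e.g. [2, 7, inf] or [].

(a, b) ≡ (3445805, 80135) mod (ℚ^×)²; places V = {2, 3, 5, 7, 11, 31, 43, 47, ∞}.
(a,b)_3: α=0, u≡2; β=4, v≡2 (mod 3); (2|3)=-1, (2|3)=-1; sign (−1)^0·-1^4·-1^0 = +1.
(a,b)_11: α=1, u≡8; β=1, v≡1 (mod 11); (8|11)=-1, (1|11)=+1; sign (−1)^1·-1^1·+1^1 = +1.
(a,b)_7: α=0, u≡6; β=-2, v≡3 (mod 7); (6|7)=-1, (3|7)=-1; sign (−1)^0·-1^-2·-1^0 = +1.
(a,b)_43: α=1, u≡26; β=2, v≡29 (mod 43); (26|43)=-1, (29|43)=-1; sign (−1)^0·-1^2·-1^1 = -1.
(a,b)_31: α=1, u≡20; β=1, v≡13 (mod 31); (20|31)=+1, (13|31)=-1; sign (−1)^1·+1^1·-1^1 = +1.
(a,b)_47: α=1, u≡42; β=1, v≡20 (mod 47); (42|47)=+1, (20|47)=-1; sign (−1)^1·+1^1·-1^1 = +1.
(a,b)_5: α=1, u≡1; β=1, v≡3 (mod 5); (1|5)=+1, (3|5)=-1; sign (−1)^0·+1^1·-1^1 = -1.
(a,b)_∞: sgn(3445805)=+, sgn(80135)=+, so +1.
(a,b)_2: α=0, β=-6; u≡5, v≡7 (mod 8); ε(u)ε(v)=0·1, αω(v)=0·0, βω(u)=-6·1; sum ≡ 0  ⇒  +1.
|Ram(3445805, 80135)| = 2, even; anisotropic at {5, 43}.

[5, 43]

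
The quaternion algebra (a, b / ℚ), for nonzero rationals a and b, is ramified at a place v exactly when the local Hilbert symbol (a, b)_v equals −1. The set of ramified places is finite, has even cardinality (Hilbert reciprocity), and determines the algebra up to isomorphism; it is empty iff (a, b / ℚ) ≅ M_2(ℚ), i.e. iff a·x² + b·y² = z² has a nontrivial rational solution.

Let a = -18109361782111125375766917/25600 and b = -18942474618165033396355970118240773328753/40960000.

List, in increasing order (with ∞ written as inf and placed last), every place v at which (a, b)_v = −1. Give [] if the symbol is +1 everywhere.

Mod squares: a ≡ -2717, b ≡ -57057. Check v ∈ {∞, 2, 3, 5, 7, 11, 13, 19, 29, 31}.
v=11: a=11^7·(≡2), b=11^11·(≡4) mod 11; (2|11)=-1, (4|11)=+1; (−1)^{7·11·5}·(-1)^11·(+1)^7 = +1.
v=13: a=13^1·(≡3), b=13^3·(≡2) mod 13; (3|13)=+1, (2|13)=-1; (−1)^{1·3·6}·(+1)^3·(-1)^1 = -1.
v=5: a=5^-2·(≡2), b=5^-4·(≡2) mod 5; (2|5)=-1, (2|5)=-1; (−1)^{-2·-4·2}·(-1)^-4·(-1)^-2 = +1.
v=31: a=31^2·(≡17), b=31^2·(≡16) mod 31; (17|31)=-1, (16|31)=+1; (−1)^{2·2·15}·(-1)^2·(+1)^2 = +1.
v=29: a=29^2·(≡4), b=29^4·(≡27) mod 29; (4|29)=+1, (27|29)=-1; (−1)^{2·4·14}·(+1)^4·(-1)^2 = +1.
v=∞: -2717 < 0 and -57057 < 0  ⇒  (a,b)_∞ = -1.
v=19: a=19^5·(≡11), b=19^9·(≡18) mod 19; (11|19)=+1, (18|19)=-1; (−1)^{5·9·9}·(+1)^9·(-1)^5 = +1.
v=3: a=3^6·(≡1), b=3^9·(≡1) mod 3; (1|3)=+1, (1|3)=+1; (−1)^{6·9·1}·(+1)^9·(+1)^6 = +1.
v=2: v_2(a)=-10, v_2(b)=-16; units ≡ 3, 7 (mod 8); ε·ε+αω+βω = 1·1+-10·0+-16·1 ≡ 1  ⇒  (a,b)_2 = -1.
v=7: a=7^2·(≡3), b=7^1·(≡1) mod 7; (3|7)=-1, (1|7)=+1; (−1)^{2·1·3}·(-1)^1·(+1)^2 = -1.
(-2717, -57057 / ℚ) ramifies at {2, 7, 13, ∞}: a division algebra.

[2, 7, 13, inf]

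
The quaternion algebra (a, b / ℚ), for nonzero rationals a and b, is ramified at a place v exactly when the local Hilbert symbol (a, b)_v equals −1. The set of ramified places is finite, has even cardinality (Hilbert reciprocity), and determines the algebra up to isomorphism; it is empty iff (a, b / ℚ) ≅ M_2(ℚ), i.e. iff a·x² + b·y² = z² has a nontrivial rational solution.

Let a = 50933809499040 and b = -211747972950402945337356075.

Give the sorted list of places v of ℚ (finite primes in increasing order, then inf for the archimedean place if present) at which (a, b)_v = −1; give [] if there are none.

(a, b) ≡ (10, -89947) mod (ℚ^×)²; places V = {2, 3, 5, 7, 11, 13, 17, 23, 37, ∞}.
(a,b)_5: α=1, u≡3; β=2, v≡2 (mod 5); (3|5)=-1, (2|5)=-1; sign (−1)^0·-1^2·-1^1 = -1.
(a,b)_∞: sgn(10)=+, sgn(-89947)=−, so +1.
(a,b)_7: α=0, u≡6; β=4, v≡5 (mod 7); (6|7)=-1, (5|7)=-1; sign (−1)^0·-1^4·-1^0 = +1.
(a,b)_11: α=0, u≡6; β=1, v≡8 (mod 11); (6|11)=-1, (8|11)=-1; sign (−1)^0·-1^1·-1^0 = -1.
(a,b)_23: α=2, u≡15; β=2, v≡8 (mod 23); (15|23)=-1, (8|23)=+1; sign (−1)^0·-1^2·+1^2 = +1.
(a,b)_17: α=2, u≡5; β=3, v≡9 (mod 17); (5|17)=-1, (9|17)=+1; sign (−1)^0·-1^3·+1^2 = -1.
(a,b)_3: α=2, u≡1; β=8, v≡2 (mod 3); (1|3)=+1, (2|3)=-1; sign (−1)^0·+1^8·-1^2 = +1.
(a,b)_37: α=2, u≡4; β=3, v≡7 (mod 37); (4|37)=+1, (7|37)=+1; sign (−1)^0·+1^3·+1^2 = +1.
(a,b)_2: α=5, β=0; u≡5, v≡5 (mod 8); ε(u)ε(v)=0·0, αω(v)=5·1, βω(u)=0·1; sum ≡ 1  ⇒  -1.
(a,b)_13: α=2, u≡1; β=5, v≡10 (mod 13); (1|13)=+1, (10|13)=+1; sign (−1)^0·+1^5·+1^2 = +1.
|Ram(10, -89947)| = 4, even; anisotropic at {2, 5, 11, 17}.

[2, 5, 11, 17]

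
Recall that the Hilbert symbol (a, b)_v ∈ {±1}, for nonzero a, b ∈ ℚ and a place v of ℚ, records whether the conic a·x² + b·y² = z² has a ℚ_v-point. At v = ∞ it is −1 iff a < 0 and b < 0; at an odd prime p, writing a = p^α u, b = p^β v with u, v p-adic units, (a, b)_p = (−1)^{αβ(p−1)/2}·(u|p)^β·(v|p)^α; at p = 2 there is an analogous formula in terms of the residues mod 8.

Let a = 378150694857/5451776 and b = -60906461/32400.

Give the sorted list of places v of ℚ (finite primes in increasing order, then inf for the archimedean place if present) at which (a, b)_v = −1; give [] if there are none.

[2, 11, 13, 23]

(a, b) ≡ (4147, -4301) mod (ℚ^×)²; places V = {2, 3, 5, 7, 11, 13, 17, 23, 29, ∞}.
(a,b)_23: α=2, u≡21; β=1, v≡20 (mod 23); (21|23)=-1, (20|23)=-1; sign (−1)^0·-1^1·-1^2 = -1.
(a,b)_7: α=0, u≡5; β=2, v≡2 (mod 7); (5|7)=-1, (2|7)=+1; sign (−1)^0·-1^2·+1^0 = +1.
(a,b)_2: α=-12, β=-4; u≡3, v≡3 (mod 8); ε(u)ε(v)=1·1, αω(v)=-12·1, βω(u)=-4·1; sum ≡ 1  ⇒  -1.
(a,b)_5: α=0, u≡2; β=-2, v≡4 (mod 5); (2|5)=-1, (4|5)=+1; sign (−1)^0·-1^-2·+1^0 = +1.
(a,b)_3: α=8, u≡1; β=-4, v≡1 (mod 3); (1|3)=+1, (1|3)=+1; sign (−1)^0·+1^-4·+1^8 = +1.
(a,b)_11: α=-3, u≡3; β=1, v≡4 (mod 11); (3|11)=+1, (4|11)=+1; sign (−1)^1·+1^1·+1^-3 = -1.
(a,b)_∞: sgn(4147)=+, sgn(-4301)=−, so +1.
(a,b)_17: α=2, u≡8; β=3, v≡2 (mod 17); (8|17)=+1, (2|17)=+1; sign (−1)^0·+1^3·+1^2 = +1.
(a,b)_29: α=1, u≡11; β=0, v≡5 (mod 29); (11|29)=-1, (5|29)=+1; sign (−1)^0·-1^0·+1^1 = +1.
(a,b)_13: α=1, u≡8; β=0, v≡2 (mod 13); (8|13)=-1, (2|13)=-1; sign (−1)^0·-1^0·-1^1 = -1.
Ram(4147, -4301) = {2, 11, 13, 23}; no ℚ_2-point on the conic.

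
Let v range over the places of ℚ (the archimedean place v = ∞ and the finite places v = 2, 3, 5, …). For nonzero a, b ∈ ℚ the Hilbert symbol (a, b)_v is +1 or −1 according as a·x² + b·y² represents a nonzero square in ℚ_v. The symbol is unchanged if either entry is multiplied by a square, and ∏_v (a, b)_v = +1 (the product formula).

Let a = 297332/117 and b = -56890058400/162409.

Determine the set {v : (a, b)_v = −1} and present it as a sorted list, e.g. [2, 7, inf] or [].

Mod squares: a ≡ 19721, b ≡ -35834. Check v ∈ {∞, 2, 3, 5, 7, 13, 19, 23, 31, 37, 41}.
v=23: a=23^0·(≡17), b=23^1·(≡2) mod 23; (17|23)=-1, (2|23)=+1; (−1)^{0·1·11}·(-1)^1·(+1)^0 = -1.
v=37: a=37^1·(≡32), b=37^0·(≡14) mod 37; (32|37)=-1, (14|37)=-1; (−1)^{1·0·18}·(-1)^0·(-1)^1 = -1.
v=∞: 19721 > 0 and -35834 < 0  ⇒  (a,b)_∞ = +1.
v=5: a=5^0·(≡1), b=5^2·(≡1) mod 5; (1|5)=+1, (1|5)=+1; (−1)^{0·2·2}·(+1)^2·(+1)^0 = +1.
v=13: a=13^-1·(≡1), b=13^-2·(≡6) mod 13; (1|13)=+1, (6|13)=-1; (−1)^{-1·-2·6}·(+1)^-2·(-1)^-1 = -1.
v=19: a=19^0·(≡13), b=19^1·(≡3) mod 19; (13|19)=-1, (3|19)=-1; (−1)^{0·1·9}·(-1)^1·(-1)^0 = -1.
v=41: a=41^1·(≡35), b=41^1·(≡34) mod 41; (35|41)=-1, (34|41)=-1; (−1)^{1·1·20}·(-1)^1·(-1)^1 = +1.
v=2: v_2(a)=2, v_2(b)=5; units ≡ 1, 3 (mod 8); ε·ε+αω+βω = 0·1+2·1+5·0 ≡ 0  ⇒  (a,b)_2 = +1.
v=7: a=7^2·(≡4), b=7^2·(≡5) mod 7; (4|7)=+1, (5|7)=-1; (−1)^{2·2·3}·(+1)^2·(-1)^2 = +1.
v=31: a=31^0·(≡25), b=31^-2·(≡4) mod 31; (25|31)=+1, (4|31)=+1; (−1)^{0·-2·15}·(+1)^-2·(+1)^0 = +1.
v=3: a=3^-2·(≡2), b=3^4·(≡1) mod 3; (2|3)=-1, (1|3)=+1; (−1)^{-2·4·1}·(-1)^4·(+1)^-2 = +1.
|Ram(19721, -35834)| = 4, even; anisotropic at {13, 19, 23, 37}.

[13, 19, 23, 37]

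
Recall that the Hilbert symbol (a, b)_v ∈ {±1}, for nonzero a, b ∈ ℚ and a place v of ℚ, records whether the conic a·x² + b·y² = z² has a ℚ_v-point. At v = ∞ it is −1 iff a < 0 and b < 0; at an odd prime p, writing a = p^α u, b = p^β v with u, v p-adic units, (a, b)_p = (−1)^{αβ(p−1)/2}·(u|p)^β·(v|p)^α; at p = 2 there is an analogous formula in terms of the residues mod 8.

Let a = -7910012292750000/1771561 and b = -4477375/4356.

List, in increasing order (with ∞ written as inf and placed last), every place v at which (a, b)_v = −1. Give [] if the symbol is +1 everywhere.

Mod squares: a ≡ -731, b ≡ -3655. Check v ∈ {∞, 2, 3, 5, 7, 11, 17, 43}.
v=7: a=7^0·(≡1), b=7^2·(≡5) mod 7; (1|7)=+1, (5|7)=-1; (−1)^{0·2·3}·(+1)^2·(-1)^0 = +1.
v=5: a=5^6·(≡4), b=5^3·(≡1) mod 5; (4|5)=+1, (1|5)=+1; (−1)^{6·3·2}·(+1)^3·(+1)^6 = +1.
v=∞: -731 < 0 and -3655 < 0  ⇒  (a,b)_∞ = -1.
v=2: v_2(a)=4, v_2(b)=-2; units ≡ 5, 1 (mod 8); ε·ε+αω+βω = 0·0+4·0+-2·1 ≡ 0  ⇒  (a,b)_2 = +1.
v=11: a=11^-6·(≡7), b=11^-2·(≡7) mod 11; (7|11)=-1, (7|11)=-1; (−1)^{-6·-2·5}·(-1)^-2·(-1)^-6 = +1.
v=17: a=17^3·(≡2), b=17^1·(≡10) mod 17; (2|17)=+1, (10|17)=-1; (−1)^{3·1·8}·(+1)^1·(-1)^3 = -1.
v=43: a=43^3·(≡37), b=43^1·(≡38) mod 43; (37|43)=-1, (38|43)=+1; (−1)^{3·1·21}·(-1)^1·(+1)^3 = +1.
v=3: a=3^4·(≡1), b=3^-2·(≡2) mod 3; (1|3)=+1, (2|3)=-1; (−1)^{4·-2·1}·(+1)^-2·(-1)^4 = +1.
|Ram(-731, -3655)| = 2, even; anisotropic at {17, ∞}.

[17, inf]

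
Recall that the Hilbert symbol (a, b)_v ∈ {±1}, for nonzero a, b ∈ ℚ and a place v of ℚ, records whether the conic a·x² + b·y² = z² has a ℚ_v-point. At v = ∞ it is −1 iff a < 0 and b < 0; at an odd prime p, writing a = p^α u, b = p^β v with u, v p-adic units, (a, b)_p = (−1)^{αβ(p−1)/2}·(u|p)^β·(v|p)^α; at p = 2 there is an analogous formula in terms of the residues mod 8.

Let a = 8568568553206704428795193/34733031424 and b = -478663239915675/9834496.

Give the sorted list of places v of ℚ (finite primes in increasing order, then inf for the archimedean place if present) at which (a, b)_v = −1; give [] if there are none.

[3, 23, 41, 47]

(a, b) ≡ (2526297, -3) mod (ℚ^×)²; places V = {2, 3, 5, 7, 13, 19, 23, 41, 47, ∞}.
(a,b)_2: α=-22, β=-12; u≡1, v≡5 (mod 8); ε(u)ε(v)=0·0, αω(v)=-22·1, βω(u)=-12·0; sum ≡ 0  ⇒  +1.
(a,b)_5: α=0, u≡2; β=2, v≡3 (mod 5); (2|5)=-1, (3|5)=-1; sign (−1)^0·-1^2·-1^0 = +1.
(a,b)_13: α=-2, u≡2; β=0, v≡12 (mod 13); (2|13)=-1, (12|13)=+1; sign (−1)^0·-1^0·+1^-2 = +1.
(a,b)_∞: sgn(2526297)=+, sgn(-3)=−, so +1.
(a,b)_41: α=3, u≡28; β=2, v≡24 (mod 41); (28|41)=-1, (24|41)=-1; sign (−1)^0·-1^2·-1^3 = -1.
(a,b)_47: α=3, u≡43; β=2, v≡40 (mod 47); (43|47)=-1, (40|47)=-1; sign (−1)^0·-1^2·-1^3 = -1.
(a,b)_7: α=-2, u≡4; β=-4, v≡4 (mod 7); (4|7)=+1, (4|7)=+1; sign (−1)^0·+1^-4·+1^-2 = +1.
(a,b)_19: α=3, u≡16; β=2, v≡1 (mod 19); (16|19)=+1, (1|19)=+1; sign (−1)^0·+1^2·+1^3 = +1.
(a,b)_3: α=15, u≡2; β=3, v≡2 (mod 3); (2|3)=-1, (2|3)=-1; sign (−1)^1·-1^3·-1^15 = -1.
(a,b)_23: α=3, u≡21; β=2, v≡19 (mod 23); (21|23)=-1, (19|23)=-1; sign (−1)^0·-1^2·-1^3 = -1.
|Ram(2526297, -3)| = 4, even; anisotropic at {3, 23, 41, 47}.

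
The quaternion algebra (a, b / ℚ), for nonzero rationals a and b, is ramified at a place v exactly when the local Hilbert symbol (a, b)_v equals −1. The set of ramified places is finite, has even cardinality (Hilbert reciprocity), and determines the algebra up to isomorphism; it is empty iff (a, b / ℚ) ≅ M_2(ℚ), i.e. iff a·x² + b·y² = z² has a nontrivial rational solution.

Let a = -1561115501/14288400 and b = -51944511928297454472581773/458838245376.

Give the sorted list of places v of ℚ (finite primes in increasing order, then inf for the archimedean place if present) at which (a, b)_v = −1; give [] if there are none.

[2, 17, 29, inf]

(a, b) ≡ (-29, -5797) mod (ℚ^×)²; places V = {2, 3, 5, 7, 11, 17, 23, 29, 31, ∞}.
(a,b)_31: α=0, u≡19; β=1, v≡30 (mod 31); (19|31)=+1, (30|31)=-1; sign (−1)^0·+1^1·-1^0 = +1.
(a,b)_11: α=2, u≡4; β=3, v≡4 (mod 11); (4|11)=+1, (4|11)=+1; sign (−1)^0·+1^3·+1^2 = +1.
(a,b)_3: α=-6, u≡1; β=-6, v≡2 (mod 3); (1|3)=+1, (2|3)=-1; sign (−1)^0·+1^-6·-1^-6 = +1.
(a,b)_5: α=-2, u≡4; β=0, v≡2 (mod 5); (4|5)=+1, (2|5)=-1; sign (−1)^0·+1^0·-1^-2 = +1.
(a,b)_29: α=3, u≡4; β=8, v≡10 (mod 29); (4|29)=+1, (10|29)=-1; sign (−1)^0·+1^8·-1^3 = -1.
(a,b)_7: α=-2, u≡6; β=-4, v≡5 (mod 7); (6|7)=-1, (5|7)=-1; sign (−1)^0·-1^-4·-1^-2 = +1.
(a,b)_17: α=0, u≡12; β=1, v≡8 (mod 17); (12|17)=-1, (8|17)=+1; sign (−1)^0·-1^1·+1^0 = -1.
(a,b)_∞: sgn(-29)=−, sgn(-5797)=−, so -1.
(a,b)_2: α=-4, β=-18; u≡3, v≡3 (mod 8); ε(u)ε(v)=1·1, αω(v)=-4·1, βω(u)=-18·1; sum ≡ 1  ⇒  -1.
(a,b)_23: α=2, u≡20; β=6, v≡11 (mod 23); (20|23)=-1, (11|23)=-1; sign (−1)^0·-1^6·-1^2 = +1.
|Ram(-29, -5797)| = 4, even; anisotropic at {2, 17, 29, ∞}.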